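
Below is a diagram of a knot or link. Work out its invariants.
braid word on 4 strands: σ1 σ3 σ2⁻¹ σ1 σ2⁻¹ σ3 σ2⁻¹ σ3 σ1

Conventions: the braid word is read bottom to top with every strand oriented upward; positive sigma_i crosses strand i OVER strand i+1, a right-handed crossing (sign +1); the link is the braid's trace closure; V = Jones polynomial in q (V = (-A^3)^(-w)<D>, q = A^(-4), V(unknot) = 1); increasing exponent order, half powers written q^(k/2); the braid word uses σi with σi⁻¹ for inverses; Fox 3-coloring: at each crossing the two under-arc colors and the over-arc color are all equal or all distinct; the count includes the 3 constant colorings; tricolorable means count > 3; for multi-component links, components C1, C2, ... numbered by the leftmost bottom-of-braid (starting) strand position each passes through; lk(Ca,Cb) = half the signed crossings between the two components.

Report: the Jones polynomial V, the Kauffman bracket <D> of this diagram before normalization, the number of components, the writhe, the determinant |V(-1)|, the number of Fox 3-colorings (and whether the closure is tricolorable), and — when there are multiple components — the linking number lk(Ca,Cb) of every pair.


V(q) = -q^-2 + 3q^-1 - 5 + 8q - 9q^2 + 10q^3 - 8q^4 + 6q^5 - 4q^6 + q^7
bracket: -A^-19 + 4A^-15 - 6A^-11 + 8A^-7 - 10A^-3 + 9A - 8A^5 + 5A^9 - 3A^13 + A^17, w = +3
1 component, writhe +3, over 9 crossings
det 55, colorings 3 of 3^9 — not tricolorable
observation: V spans 9 powers of q: at least 9 crossings in any diagram


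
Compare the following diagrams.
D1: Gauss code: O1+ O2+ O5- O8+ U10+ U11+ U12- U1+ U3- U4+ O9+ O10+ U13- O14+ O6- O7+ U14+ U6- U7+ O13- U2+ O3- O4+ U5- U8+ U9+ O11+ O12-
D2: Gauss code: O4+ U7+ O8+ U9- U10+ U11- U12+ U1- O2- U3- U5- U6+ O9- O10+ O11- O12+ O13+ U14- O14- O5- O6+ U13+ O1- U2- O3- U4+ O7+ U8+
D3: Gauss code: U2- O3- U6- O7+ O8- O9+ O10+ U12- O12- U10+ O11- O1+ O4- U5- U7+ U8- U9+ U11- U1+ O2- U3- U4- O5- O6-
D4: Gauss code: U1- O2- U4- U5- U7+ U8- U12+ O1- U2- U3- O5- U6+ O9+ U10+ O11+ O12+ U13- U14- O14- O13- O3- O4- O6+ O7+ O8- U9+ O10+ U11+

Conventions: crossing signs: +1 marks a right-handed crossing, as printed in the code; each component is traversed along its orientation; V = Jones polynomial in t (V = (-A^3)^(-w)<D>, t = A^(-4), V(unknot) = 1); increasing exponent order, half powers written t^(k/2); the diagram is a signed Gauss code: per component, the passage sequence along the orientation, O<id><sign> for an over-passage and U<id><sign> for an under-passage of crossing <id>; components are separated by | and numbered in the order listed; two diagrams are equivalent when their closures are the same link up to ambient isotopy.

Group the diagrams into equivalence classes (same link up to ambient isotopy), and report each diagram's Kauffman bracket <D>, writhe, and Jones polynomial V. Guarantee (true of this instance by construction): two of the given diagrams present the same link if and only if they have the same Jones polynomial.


grouping into links: {D1} | {D2, D4} | {D3}
V(D1) = t + t^3 - t^4  (w +4, c 14, <D> = -A^-4 + 1 + A^8)
V(D2) = -t^-3 + t^-2 - t^-1 + 3 - t + t^2 - t^3  [14 crossings, <D> = -A^-12 + A^-8 - A^-4 + 3 - A^4 + A^8 - A^12, w = 0]
V(D3) = -t^-6 + t^-5 - t^-4 + 2t^-3 - t^-2 + t^-1  [12 crossings, <D> = A^-8 - A^-4 + 2 - A^4 + A^8 - A^12, w = -4]
D4 (bracket -A^-18 + A^-14 - A^-10 + 3A^-6 - A^-2 + A^2 - A^6; 14 crossings at w = -2): V = -t^-3 + t^-2 - t^-1 + 3 - t + t^2 - t^3
key observation: 3 values of V(t) split the 4 diagrams


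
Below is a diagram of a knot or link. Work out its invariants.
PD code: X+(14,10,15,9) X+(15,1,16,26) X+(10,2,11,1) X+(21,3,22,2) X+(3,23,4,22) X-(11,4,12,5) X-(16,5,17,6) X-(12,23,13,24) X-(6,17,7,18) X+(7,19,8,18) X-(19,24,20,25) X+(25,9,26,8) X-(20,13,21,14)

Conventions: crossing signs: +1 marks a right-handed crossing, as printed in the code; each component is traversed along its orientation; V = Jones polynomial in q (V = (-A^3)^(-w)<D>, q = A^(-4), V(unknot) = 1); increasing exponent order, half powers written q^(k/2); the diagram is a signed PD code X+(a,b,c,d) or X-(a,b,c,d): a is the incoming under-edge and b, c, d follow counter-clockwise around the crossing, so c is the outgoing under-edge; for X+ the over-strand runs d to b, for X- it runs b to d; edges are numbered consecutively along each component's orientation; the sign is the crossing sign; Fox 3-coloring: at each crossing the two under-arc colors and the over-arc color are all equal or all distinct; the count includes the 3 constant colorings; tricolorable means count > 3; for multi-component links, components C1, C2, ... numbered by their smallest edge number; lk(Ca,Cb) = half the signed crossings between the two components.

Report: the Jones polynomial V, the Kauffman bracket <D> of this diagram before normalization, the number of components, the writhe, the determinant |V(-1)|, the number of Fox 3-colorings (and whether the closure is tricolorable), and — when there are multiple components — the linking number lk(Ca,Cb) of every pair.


Jones polynomial: V(q) = q + q^3 - q^4
<D> = A^-13 - A^-9 - A^-1; writhe +1
components 1, writhe +1 (13 crossings)
3-colorings: 9 of 3^13, det 3 — tricolorable
note: w = +1 shifts under R1 moves; the (-A^3)^(-1) factor cancels that in V


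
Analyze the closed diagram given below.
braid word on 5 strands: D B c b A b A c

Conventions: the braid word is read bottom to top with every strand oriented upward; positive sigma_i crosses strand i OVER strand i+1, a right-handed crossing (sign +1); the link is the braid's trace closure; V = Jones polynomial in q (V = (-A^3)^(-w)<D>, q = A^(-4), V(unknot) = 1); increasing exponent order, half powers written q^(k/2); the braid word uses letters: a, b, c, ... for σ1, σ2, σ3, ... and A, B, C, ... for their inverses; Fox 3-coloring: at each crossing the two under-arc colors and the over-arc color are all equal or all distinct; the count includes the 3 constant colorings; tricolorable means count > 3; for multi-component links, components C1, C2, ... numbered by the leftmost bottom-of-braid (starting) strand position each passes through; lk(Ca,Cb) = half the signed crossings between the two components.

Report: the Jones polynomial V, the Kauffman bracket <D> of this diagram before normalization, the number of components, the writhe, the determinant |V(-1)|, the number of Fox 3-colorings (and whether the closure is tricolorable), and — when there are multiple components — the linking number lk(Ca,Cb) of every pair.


V = q^-2 - q^-1 + 2 - 2q + q^2 - q^3 + q^4
<D> = A^-16 - A^-12 + A^-8 - 2A^-4 + 2 - A^4 + A^8 (w = 0)
1 component over 8 crossings, w = 0
9 Fox colorings among 3^8, |V(-1)| = 9: tricolorable
why: V spans 6 powers of q: at least 6 crossings in any diagram


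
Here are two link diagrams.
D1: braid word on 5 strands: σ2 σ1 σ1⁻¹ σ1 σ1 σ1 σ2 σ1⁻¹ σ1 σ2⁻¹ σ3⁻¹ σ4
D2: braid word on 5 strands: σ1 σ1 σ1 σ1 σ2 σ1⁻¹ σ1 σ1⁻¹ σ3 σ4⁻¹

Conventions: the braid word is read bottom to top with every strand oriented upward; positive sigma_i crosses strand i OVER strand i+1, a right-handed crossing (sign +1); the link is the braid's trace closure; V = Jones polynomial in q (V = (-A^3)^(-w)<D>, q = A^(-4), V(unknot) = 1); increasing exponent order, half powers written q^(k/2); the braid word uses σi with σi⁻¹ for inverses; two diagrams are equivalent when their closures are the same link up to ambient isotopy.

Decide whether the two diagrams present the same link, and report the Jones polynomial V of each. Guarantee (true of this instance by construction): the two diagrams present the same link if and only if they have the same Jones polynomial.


equivalent: yes
D1 (bracket -A^-4 + 1 + A^8; 12 crossings at w = +4): V = q + q^3 - q^4
D2 (bracket -A^-4 + 1 + A^8; 10 crossings at w = +4): V = q + q^3 - q^4
key observation: all 2 diagrams share one V(q), hence one class


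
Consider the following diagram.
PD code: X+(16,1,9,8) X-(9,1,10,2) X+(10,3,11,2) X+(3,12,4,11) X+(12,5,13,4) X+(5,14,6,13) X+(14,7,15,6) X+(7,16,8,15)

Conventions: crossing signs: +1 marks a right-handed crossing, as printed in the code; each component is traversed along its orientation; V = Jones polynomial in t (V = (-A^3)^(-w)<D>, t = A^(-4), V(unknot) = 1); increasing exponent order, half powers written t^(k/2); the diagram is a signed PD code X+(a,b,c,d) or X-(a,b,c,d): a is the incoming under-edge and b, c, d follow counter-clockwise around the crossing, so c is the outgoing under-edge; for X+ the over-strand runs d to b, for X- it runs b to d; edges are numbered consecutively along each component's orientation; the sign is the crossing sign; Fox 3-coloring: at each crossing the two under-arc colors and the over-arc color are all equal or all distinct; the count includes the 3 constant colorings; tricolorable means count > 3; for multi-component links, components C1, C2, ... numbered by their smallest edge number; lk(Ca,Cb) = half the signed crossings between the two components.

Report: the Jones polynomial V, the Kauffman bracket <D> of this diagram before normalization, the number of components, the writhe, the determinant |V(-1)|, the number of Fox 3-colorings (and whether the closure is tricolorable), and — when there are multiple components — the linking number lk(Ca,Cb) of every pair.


V(t) = -t^(5/2) - t^(9/2) + t^(11/2) - t^(13/2) + t^(15/2) - t^(17/2)
bracket: -A^-16 + A^-12 - A^-8 + A^-4 - 1 - A^8, w = +6
2 components, writhe +6, over 8 crossings
lk(C1,C2) = +3
det 6, colorings 9 of 3^8 — tricolorable
observation: the span of V is 6, within the link bound 8 + 2 - 1


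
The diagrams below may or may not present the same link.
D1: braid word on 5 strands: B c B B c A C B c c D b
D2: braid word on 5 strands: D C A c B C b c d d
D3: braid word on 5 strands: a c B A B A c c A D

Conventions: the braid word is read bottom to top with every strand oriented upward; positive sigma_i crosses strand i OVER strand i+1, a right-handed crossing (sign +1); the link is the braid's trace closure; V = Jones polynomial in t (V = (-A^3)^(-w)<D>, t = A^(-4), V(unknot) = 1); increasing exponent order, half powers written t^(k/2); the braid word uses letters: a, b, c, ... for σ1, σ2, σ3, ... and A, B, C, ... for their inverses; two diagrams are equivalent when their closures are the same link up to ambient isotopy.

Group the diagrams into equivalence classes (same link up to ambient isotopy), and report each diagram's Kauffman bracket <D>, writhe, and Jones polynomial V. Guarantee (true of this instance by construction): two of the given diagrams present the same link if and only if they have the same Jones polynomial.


grouping into links: {D1, D3} | {D2}
V(D1) = -t^-3 + t^-2 - t^-1 + 3 - t + t^2 - t^3  (w -2, c 12, <D> = -A^-18 + A^-14 - A^-10 + 3A^-6 - A^-2 + A^2 - A^6)
V(D2) = 1  [10 crossings, <D> = 1, w = 0]
V(D3) = -t^-3 + t^-2 - t^-1 + 3 - t + t^2 - t^3  [10 crossings, <D> = -A^-18 + A^-14 - A^-10 + 3A^-6 - A^-2 + A^2 - A^6, w = -2]
why: 2 classes among 3 diagrams; unequal V(t) rules out equality


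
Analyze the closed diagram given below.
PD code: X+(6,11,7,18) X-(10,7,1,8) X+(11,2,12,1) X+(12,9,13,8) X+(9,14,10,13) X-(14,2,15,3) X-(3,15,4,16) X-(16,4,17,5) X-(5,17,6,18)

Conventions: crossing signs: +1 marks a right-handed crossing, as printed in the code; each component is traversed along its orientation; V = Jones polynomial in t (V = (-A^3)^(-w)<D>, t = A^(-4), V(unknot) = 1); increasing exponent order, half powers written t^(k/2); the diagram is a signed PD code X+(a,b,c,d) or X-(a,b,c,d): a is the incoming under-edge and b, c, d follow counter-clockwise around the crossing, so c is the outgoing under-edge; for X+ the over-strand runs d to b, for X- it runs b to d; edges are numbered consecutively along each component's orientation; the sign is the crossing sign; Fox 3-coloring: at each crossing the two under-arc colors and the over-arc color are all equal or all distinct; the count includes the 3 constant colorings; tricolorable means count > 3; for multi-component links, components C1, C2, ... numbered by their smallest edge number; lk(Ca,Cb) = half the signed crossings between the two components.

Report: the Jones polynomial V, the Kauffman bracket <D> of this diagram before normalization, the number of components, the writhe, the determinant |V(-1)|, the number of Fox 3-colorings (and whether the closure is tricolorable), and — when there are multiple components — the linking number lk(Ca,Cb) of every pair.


Jones polynomial: V(t) = t^(-7/2) - 2t^(-5/2) + t^(-3/2) - 2t^(-1/2) + t^(1/2) - t^(3/2)
<D> = A^-9 - A^-5 + 2A^-1 - A^3 + 2A^7 - A^11; writhe -1
components 2, writhe -1 (9 crossings)
linking number lk(C1,C2) = 0
3-colorings: 3 of 3^9, det 8 — not tricolorable
note: all 2 components of this link are unlinked algebraically


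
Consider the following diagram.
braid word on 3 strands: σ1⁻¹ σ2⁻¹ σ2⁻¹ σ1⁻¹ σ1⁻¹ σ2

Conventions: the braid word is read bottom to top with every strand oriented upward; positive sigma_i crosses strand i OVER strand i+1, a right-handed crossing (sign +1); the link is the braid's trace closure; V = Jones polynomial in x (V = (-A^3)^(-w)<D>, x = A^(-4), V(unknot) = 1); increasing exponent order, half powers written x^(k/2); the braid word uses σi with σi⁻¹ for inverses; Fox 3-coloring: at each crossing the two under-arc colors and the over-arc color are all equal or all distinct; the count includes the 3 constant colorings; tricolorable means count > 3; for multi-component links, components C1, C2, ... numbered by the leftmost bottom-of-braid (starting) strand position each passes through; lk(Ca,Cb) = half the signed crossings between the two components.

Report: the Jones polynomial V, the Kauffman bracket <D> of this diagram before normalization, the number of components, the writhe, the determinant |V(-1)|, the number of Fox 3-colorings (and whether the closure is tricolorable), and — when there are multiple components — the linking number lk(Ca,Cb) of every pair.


Jones polynomial: V(x) = -x^-6 + x^-5 - x^-4 + 2x^-3 - x^-2 + x^-1
<D> = A^-8 - A^-4 + 2 - A^4 + A^8 - A^12; writhe -4
components 1, writhe -4 (6 crossings)
3-colorings: 3 of 3^6, det 7 — not tricolorable
note: w = -4 (over 6 crossings) is diagram-only; (-A^3)^(4) removes it from V


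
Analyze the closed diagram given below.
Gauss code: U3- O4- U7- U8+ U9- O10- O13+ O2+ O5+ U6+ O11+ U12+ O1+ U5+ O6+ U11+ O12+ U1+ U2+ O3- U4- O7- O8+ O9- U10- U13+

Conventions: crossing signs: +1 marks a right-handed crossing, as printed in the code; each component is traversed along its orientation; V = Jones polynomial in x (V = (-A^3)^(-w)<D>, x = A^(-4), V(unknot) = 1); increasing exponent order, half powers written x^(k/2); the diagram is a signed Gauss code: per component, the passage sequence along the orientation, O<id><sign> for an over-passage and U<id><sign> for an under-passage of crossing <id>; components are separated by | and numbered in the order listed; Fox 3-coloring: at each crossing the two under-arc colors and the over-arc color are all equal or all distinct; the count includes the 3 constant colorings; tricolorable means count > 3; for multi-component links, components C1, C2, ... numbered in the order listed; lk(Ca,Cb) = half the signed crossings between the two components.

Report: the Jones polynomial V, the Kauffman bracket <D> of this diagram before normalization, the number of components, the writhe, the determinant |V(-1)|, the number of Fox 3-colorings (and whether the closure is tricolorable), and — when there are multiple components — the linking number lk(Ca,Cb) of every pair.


V(x) = -x^-2 + x^-1 - 1 + 3x - 2x^2 + 3x^3 - 2x^4 + x^5 - x^6
bracket: A^-15 - A^-11 + 2A^-7 - 3A^-3 + 2A - 3A^5 + A^9 - A^13 + A^17, w = +3
1 component, writhe +3, over 13 crossings
det 15, colorings 9 of 3^13 — tricolorable
observation: the span of V is 8, forcing >= 8 crossings in any diagram


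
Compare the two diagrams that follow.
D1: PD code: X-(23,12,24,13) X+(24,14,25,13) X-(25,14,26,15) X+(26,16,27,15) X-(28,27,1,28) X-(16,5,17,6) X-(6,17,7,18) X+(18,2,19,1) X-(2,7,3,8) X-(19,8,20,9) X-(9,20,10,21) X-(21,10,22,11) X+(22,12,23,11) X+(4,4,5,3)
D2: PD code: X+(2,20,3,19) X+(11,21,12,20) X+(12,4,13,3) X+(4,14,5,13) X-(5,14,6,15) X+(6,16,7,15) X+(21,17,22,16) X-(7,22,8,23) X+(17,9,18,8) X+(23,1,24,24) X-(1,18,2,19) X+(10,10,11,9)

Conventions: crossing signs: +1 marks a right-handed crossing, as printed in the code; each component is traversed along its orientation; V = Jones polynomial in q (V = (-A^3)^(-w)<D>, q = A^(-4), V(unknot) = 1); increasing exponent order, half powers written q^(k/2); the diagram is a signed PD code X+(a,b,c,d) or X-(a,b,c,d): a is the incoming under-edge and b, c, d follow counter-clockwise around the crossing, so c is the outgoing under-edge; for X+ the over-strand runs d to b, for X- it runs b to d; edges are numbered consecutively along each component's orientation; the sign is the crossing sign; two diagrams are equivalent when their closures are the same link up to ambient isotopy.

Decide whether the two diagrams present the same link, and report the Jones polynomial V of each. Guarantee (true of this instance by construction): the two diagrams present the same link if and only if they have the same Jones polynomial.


equivalent: no
V(D1) = -q^-6 + q^-5 - q^-4 + 2q^-3 - q^-2 + q^-1  (w -4, c 14, <D> = A^-8 - A^-4 + 2 - A^4 + A^8 - A^12)
V(D2) = q - q^2 + 2q^3 - q^4 + q^5 - q^6  (w +6, c 12, <D> = -A^-6 + A^-2 - A^2 + 2A^6 - A^10 + A^14)
why: 2 values of V(q) split the 2 diagrams


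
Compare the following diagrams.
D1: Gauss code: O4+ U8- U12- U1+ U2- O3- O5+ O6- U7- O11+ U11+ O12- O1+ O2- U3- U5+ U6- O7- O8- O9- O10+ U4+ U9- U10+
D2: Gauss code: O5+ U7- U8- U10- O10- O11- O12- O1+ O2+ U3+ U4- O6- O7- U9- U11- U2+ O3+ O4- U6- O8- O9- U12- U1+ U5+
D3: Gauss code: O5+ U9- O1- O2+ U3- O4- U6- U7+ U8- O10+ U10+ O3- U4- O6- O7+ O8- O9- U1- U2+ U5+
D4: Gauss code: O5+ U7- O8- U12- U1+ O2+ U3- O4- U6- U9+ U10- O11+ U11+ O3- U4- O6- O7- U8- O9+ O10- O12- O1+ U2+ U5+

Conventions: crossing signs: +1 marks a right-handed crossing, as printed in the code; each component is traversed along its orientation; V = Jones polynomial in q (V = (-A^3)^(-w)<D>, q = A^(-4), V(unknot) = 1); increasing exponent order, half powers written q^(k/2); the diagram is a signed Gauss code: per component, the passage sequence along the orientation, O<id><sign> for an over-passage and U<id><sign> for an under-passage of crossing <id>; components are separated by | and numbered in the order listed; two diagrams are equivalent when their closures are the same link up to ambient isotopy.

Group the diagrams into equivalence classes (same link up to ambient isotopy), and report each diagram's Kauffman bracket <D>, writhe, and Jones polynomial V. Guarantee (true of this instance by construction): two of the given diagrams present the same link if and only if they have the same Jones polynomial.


equivalence classes: {D1, D2, D3, D4}
D1 (bracket A^-2 + A^6 - A^10; 12 crossings at w = -2): V = -q^-4 + q^-3 + q^-1
V(D2) = -q^-4 + q^-3 + q^-1  [12 crossings, <D> = A^-8 + 1 - A^4, w = -4]
V(D3) = -q^-4 + q^-3 + q^-1  [10 crossings, <D> = A^-2 + A^6 - A^10, w = -2]
D4 (bracket A^-2 + A^6 - A^10; 12 crossings at w = -2): V = -q^-4 + q^-3 + q^-1
observation: one V(q) for all 4 diagrams — one class (guaranteed)


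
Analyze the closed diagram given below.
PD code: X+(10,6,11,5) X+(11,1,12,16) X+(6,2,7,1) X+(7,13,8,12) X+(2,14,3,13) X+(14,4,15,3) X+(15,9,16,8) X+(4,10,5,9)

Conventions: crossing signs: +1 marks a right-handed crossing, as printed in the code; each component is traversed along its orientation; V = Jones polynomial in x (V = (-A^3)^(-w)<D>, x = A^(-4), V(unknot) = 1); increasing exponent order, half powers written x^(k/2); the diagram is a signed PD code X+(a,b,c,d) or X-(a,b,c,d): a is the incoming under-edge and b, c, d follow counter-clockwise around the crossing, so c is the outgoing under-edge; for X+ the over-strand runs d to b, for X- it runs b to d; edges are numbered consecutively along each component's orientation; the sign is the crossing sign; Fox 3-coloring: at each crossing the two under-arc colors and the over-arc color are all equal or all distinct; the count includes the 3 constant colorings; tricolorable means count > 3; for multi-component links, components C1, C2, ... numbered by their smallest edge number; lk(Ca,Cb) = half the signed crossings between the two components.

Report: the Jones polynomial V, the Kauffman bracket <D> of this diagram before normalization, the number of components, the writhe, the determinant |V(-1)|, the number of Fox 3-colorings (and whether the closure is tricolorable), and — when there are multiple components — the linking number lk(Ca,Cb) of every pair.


V(x) = x^3 + x^5 - x^8
bracket: -A^-8 + A^4 + A^12, w = +8
1 component, writhe +8, over 8 crossings
det 3, colorings 9 of 3^8 — tricolorable
observation: |V(-1)| = 3: so tricolorable, since 3 divides 3


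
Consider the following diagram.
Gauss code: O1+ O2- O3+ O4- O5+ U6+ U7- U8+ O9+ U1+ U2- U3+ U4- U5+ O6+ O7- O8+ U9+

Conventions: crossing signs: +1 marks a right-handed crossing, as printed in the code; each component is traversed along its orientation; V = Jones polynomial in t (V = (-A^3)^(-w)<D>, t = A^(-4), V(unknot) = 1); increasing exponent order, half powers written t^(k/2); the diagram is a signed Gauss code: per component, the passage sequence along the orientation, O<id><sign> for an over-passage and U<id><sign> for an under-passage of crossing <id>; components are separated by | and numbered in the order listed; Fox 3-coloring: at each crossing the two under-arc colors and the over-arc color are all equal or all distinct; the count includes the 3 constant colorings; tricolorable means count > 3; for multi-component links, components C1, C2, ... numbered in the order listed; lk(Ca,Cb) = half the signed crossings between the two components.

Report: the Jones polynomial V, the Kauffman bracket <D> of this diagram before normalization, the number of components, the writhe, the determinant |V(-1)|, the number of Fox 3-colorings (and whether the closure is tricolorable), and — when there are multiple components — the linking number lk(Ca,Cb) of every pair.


Jones polynomial: V(t) = t + t^3 - t^4
<D> = A^-7 - A^-3 - A^5; writhe +3
components 1, writhe +3 (9 crossings)
3-colorings: 9 of 3^9, det 3 — tricolorable
note: w = +3 shifts under R1 moves; the (-A^3)^(-3) factor cancels that in V


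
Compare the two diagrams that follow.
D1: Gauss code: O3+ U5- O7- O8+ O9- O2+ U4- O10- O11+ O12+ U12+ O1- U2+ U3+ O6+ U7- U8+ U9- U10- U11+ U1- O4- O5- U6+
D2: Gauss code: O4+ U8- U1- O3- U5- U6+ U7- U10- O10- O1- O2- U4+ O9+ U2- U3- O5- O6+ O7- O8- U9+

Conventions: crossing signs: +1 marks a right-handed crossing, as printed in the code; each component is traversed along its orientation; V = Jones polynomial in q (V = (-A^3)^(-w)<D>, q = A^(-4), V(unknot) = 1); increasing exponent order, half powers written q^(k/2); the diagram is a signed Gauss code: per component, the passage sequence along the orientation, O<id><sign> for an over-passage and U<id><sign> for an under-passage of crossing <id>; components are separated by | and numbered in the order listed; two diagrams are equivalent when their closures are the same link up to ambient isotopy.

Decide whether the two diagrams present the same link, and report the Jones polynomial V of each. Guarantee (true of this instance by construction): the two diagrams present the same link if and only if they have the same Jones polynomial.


same link: no
V(D1) = q^-4 - q^-3 + q^-2 - 2q^-1 + 2 - q + q^2  [12 crossings, <D> = A^-8 - A^-4 + 2 - 2A^4 + A^8 - A^12 + A^16, w = 0]
D2 (bracket A^-16 - A^-12 + 2A^-8 - 2A^-4 + 2 - 2A^4 + A^8; 10 crossings at w = -4): V = q^-5 - 2q^-4 + 2q^-3 - 2q^-2 + 2q^-1 - 1 + q
note: V(q) takes 2 values over 2 diagrams, fixing the grouping


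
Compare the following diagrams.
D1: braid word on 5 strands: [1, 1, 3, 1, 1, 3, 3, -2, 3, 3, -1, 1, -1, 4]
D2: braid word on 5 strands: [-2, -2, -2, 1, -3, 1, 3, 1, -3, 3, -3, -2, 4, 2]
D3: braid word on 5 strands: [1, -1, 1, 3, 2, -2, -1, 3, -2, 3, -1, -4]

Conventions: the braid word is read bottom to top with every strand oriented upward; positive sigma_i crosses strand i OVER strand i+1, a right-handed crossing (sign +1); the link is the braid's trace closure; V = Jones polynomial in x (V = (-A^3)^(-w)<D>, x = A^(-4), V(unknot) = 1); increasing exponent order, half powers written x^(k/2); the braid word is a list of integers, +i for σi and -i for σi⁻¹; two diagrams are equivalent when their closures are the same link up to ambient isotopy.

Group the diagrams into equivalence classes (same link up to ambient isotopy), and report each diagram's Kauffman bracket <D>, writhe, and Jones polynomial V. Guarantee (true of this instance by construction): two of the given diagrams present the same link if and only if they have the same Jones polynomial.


equivalence classes: {D1} | {D2} | {D3}
D1 (bracket A^-20 - 2A^-16 + 2A^-12 - 3A^-8 + 2A^-4 - 2 + 2A^4 + A^12; 14 crossings at w = +8): V = x^3 + 2x^5 - 2x^6 + 2x^7 - 3x^8 + 2x^9 - 2x^10 + x^11
V(D2) = -x^-3 + x^-2 - x^-1 + 3 - x + x^2 - x^3  [14 crossings, <D> = -A^-12 + A^-8 - A^-4 + 3 - A^4 + A^8 - A^12, w = 0]
D3 (bracket -A^-16 + A^-12 + A^-4; 12 crossings at w = 0): V = x + x^3 - x^4
key observation: 3 classes among 3 diagrams; unequal V(x) rules out equality


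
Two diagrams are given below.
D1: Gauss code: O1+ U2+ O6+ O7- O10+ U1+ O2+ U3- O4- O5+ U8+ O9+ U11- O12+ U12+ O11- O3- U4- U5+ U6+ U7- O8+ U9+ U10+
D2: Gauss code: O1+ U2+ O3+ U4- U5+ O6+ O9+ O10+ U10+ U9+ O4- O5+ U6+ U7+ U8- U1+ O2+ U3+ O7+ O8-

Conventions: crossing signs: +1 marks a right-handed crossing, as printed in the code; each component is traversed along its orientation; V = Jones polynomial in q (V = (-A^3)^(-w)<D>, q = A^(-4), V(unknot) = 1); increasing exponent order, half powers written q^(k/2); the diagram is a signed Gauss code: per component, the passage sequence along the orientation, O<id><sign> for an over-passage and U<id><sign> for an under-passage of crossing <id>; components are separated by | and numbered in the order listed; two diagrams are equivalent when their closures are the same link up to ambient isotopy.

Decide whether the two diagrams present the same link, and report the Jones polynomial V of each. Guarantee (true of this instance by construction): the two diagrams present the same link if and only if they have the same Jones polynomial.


equivalent: yes
D1 (bracket -A^-4 + 1 + A^8; 12 crossings at w = +4): V = q + q^3 - q^4
D2 (bracket -A^2 + A^6 + A^14; 10 crossings at w = +6): V = q + q^3 - q^4
key observation: Reidemeister moves carry D1 (12 crossings) to D2 (10)


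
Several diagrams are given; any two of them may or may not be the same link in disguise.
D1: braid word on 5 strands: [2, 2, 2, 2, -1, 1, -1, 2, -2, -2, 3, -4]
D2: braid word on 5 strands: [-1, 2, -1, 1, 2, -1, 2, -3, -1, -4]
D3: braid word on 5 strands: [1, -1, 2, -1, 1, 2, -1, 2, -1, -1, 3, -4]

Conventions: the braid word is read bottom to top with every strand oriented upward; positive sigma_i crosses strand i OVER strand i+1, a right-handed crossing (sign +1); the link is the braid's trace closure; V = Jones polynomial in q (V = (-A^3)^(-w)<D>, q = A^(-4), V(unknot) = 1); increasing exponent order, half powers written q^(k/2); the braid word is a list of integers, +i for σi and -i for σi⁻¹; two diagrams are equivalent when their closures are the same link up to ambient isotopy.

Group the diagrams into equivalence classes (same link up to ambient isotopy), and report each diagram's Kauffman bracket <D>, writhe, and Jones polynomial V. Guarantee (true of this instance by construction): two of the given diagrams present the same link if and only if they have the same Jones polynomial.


grouping into links: {D1} | {D2, D3}
V(D1) = q + q^3 - q^4  (w +2, c 12, <D> = -A^-10 + A^-6 + A^2)
V(D2) = -q^-3 + 2q^-2 - 2q^-1 + 3 - 2q + 2q^2 - q^3  [10 crossings, <D> = -A^-18 + 2A^-14 - 2A^-10 + 3A^-6 - 2A^-2 + 2A^2 - A^6, w = -2]
D3 (bracket -A^-12 + 2A^-8 - 2A^-4 + 3 - 2A^4 + 2A^8 - A^12; 12 crossings at w = 0): V = -q^-3 + 2q^-2 - 2q^-1 + 3 - 2q + 2q^2 - q^3
why: V(q) takes 2 values over 3 diagrams, fixing the grouping


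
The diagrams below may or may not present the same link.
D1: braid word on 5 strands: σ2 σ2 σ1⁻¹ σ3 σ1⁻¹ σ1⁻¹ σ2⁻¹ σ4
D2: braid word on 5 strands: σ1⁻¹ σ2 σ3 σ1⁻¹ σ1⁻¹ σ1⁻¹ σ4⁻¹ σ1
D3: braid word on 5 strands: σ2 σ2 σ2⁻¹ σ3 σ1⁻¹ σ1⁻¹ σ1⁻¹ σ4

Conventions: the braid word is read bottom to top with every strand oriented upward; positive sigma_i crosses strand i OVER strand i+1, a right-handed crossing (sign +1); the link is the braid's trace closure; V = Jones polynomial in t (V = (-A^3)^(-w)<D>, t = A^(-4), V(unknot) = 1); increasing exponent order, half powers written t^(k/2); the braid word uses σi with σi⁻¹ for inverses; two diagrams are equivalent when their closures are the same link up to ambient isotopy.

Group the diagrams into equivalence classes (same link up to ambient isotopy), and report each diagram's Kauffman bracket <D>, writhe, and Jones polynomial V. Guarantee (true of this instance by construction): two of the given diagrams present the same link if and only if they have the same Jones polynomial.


grouping into links: {D1, D2, D3}
V(D1) = -t^-4 + t^-3 + t^-1  (w 0, c 8, <D> = A^4 + A^12 - A^16)
V(D2) = -t^-4 + t^-3 + t^-1  (w -2, c 8, <D> = A^-2 + A^6 - A^10)
D3 (bracket A^4 + A^12 - A^16; 8 crossings at w = 0): V = -t^-4 + t^-3 + t^-1
why: one V(t) for all 3 diagrams — one class (guaranteed)


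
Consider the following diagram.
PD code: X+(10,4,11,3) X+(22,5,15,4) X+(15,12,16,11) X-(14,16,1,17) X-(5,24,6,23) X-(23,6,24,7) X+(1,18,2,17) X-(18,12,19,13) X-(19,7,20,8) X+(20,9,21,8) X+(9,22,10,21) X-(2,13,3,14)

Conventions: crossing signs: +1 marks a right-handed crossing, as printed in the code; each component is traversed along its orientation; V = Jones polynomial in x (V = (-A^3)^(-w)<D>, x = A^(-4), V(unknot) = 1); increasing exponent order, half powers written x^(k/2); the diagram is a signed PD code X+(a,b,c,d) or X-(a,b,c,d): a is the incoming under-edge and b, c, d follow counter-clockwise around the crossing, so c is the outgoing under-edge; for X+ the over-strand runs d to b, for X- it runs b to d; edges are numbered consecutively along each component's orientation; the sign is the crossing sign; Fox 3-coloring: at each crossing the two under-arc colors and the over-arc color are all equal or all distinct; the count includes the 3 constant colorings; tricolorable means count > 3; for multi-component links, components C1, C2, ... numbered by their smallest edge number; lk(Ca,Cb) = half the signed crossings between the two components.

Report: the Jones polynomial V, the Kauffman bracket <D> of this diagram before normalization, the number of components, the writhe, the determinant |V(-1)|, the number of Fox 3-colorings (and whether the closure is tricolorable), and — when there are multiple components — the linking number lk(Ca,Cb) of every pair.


V(x) = x^-2 + 2 + x^2
bracket: A^-8 + 2 + A^8, w = 0
3 components, writhe 0, over 12 crossings
lk(C1,C2) = +1
linking number lk(C1,C3) = -1
lk(C2,C3): 0
det 4, colorings 3 of 3^12 — not tricolorable
observation: palindromic: swapping x for 1/x fixes V


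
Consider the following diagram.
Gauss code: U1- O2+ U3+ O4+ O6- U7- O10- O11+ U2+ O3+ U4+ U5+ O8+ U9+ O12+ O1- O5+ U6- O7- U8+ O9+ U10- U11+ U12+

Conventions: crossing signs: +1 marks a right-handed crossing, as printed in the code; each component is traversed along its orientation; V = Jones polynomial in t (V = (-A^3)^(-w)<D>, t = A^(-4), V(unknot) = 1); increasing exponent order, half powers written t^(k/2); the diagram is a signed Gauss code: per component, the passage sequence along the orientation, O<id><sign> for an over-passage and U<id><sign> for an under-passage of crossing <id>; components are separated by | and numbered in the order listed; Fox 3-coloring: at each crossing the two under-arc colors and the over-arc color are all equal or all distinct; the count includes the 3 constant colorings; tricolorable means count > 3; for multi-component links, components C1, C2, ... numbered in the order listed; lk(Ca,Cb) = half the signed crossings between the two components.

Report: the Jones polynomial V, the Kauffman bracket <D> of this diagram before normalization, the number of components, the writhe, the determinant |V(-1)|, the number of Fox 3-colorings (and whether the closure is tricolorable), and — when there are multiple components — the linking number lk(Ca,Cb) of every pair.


Jones polynomial: V(t) = 2t - 2t^2 + 3t^3 - 3t^4 + 2t^5 - 2t^6 + t^7
<D> = A^-16 - 2A^-12 + 2A^-8 - 3A^-4 + 3 - 2A^4 + 2A^8; writhe +4
components 1, writhe +4 (12 crossings)
3-colorings: 9 of 3^12, det 15 — tricolorable
note: w = +4 (over 12 crossings) is diagram-only; (-A^3)^(-4) removes it from V


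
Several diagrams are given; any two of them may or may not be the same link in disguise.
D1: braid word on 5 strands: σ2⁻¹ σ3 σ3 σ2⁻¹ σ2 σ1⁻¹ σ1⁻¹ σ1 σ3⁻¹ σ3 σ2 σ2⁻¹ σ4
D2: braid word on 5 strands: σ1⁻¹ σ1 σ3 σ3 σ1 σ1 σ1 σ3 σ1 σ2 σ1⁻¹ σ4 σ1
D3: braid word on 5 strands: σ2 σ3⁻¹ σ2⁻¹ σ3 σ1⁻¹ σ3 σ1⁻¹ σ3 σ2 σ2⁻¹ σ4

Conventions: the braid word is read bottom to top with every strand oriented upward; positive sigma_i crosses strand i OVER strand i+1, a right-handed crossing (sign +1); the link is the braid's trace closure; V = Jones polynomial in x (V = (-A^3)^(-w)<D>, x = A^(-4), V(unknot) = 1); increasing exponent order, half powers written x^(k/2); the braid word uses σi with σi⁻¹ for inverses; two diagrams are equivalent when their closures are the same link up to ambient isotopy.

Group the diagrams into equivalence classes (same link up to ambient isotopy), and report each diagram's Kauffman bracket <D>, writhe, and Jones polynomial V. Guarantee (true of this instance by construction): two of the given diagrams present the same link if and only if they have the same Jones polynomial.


classes: {D1} | {D2} | {D3}
V(D1) = -x^(1/2) - x^(5/2)  [13 crossings, <D> = A^-7 + A, w = +1]
D2 (bracket -A^-11 + 2A^-7 - 2A^-3 + 2A - 2A^5 + 2A^9 + A^17; 13 crossings at w = +9): V = -x^(5/2) - 2x^(9/2) + 2x^(11/2) - 2x^(13/2) + 2x^(15/2) - 2x^(17/2) + x^(19/2)
V(D3) = -x^(-3/2) - 2x^(1/2) + x^(3/2) - x^(5/2) + x^(7/2)  [11 crossings, <D> = -A^-11 + A^-7 - A^-3 + 2A + A^9, w = +1]
note: comparing 3 Jones polynomials yields 3 groups


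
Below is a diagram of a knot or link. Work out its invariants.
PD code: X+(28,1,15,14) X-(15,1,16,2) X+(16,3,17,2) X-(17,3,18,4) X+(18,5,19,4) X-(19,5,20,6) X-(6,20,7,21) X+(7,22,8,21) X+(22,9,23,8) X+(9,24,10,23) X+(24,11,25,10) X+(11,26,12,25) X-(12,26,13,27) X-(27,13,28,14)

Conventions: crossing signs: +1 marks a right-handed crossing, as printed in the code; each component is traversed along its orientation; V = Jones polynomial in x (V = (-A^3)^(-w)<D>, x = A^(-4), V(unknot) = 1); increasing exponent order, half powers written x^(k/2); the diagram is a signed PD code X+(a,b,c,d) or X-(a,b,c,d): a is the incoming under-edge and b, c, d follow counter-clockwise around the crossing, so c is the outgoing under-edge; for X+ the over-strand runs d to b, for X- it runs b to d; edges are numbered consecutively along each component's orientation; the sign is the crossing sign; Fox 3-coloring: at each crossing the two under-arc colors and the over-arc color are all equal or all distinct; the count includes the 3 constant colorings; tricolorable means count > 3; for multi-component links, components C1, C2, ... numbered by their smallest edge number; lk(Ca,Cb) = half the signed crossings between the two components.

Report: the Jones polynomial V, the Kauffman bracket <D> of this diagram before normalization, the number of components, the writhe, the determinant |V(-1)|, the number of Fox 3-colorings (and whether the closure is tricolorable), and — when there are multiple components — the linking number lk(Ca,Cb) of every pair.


Jones polynomial: V(x) = -x^(1/2) - x^(5/2)
<D> = -A^-4 - A^4; writhe +2
components 2, writhe +2 (14 crossings)
linking number lk(C1,C2) = +1
3-colorings: 3 of 3^14, det 2 — not tricolorable
note: span 2 respects span(V) <= c + mu - 1 = 15 for this 2-component diagram


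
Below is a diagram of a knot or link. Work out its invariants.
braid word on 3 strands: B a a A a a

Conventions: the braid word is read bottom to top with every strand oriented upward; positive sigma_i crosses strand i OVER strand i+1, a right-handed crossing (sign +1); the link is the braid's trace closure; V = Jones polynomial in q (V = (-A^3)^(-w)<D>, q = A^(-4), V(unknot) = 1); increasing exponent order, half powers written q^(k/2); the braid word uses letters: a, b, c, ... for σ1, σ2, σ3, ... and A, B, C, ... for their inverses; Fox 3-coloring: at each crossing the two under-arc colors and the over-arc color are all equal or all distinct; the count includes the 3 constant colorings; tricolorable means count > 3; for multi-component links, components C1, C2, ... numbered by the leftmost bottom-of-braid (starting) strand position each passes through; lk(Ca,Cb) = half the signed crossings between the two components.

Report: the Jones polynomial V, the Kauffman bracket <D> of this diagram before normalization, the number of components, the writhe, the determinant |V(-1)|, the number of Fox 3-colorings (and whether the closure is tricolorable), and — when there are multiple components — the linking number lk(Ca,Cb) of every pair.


V = q + q^3 - q^4
<D> = -A^-10 + A^-6 + A^2 (w = +2)
1 component over 6 crossings, w = +2
9 Fox colorings among 3^6, |V(-1)| = 3: tricolorable
why: w = +2 shifts under R1 moves; the (-A^3)^(-2) factor cancels that in V


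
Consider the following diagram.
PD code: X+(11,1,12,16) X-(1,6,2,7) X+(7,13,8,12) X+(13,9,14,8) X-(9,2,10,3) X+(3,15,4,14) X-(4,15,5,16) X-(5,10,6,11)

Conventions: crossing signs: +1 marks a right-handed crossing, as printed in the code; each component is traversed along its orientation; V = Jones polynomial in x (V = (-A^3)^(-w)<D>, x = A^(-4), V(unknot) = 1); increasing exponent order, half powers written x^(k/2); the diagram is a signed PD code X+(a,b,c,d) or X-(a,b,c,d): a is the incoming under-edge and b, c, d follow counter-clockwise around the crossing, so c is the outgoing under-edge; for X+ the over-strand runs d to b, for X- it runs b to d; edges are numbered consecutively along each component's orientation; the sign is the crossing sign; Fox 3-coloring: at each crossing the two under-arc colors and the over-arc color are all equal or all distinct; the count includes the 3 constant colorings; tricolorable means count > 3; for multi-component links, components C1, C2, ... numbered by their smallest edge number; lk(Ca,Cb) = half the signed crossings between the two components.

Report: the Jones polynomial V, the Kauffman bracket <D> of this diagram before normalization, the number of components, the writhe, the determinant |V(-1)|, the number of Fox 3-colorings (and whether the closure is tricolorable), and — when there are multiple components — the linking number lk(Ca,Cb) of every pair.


V = -x^-3 + 2x^-2 - 2x^-1 + 3 - 2x + 2x^2 - x^3
<D> = -A^-12 + 2A^-8 - 2A^-4 + 3 - 2A^4 + 2A^8 - A^12 (w = 0)
1 component over 8 crossings, w = 0
3 Fox colorings among 3^8, |V(-1)| = 13: not tricolorable
why: |V(-1)| = 13: so not tricolorable, since 3 does not divide 13


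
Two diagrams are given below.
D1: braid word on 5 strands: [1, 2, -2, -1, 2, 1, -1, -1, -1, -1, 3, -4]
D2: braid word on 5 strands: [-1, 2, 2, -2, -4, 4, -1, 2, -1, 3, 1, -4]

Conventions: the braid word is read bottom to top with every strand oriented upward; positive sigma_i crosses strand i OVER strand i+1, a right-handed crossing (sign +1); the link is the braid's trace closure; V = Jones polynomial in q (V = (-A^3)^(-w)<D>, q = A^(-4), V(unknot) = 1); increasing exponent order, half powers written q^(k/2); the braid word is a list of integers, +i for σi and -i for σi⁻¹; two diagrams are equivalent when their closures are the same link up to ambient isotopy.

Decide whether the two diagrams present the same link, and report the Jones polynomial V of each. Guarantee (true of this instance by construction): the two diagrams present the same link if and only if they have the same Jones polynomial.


same link: no
V(D1) = -q^-4 + q^-3 + q^-1  [12 crossings, <D> = A^-2 + A^6 - A^10, w = -2]
D2 (bracket A^-8 - A^-4 + 1 - A^4 + A^8; 12 crossings at w = 0): V = q^-2 - q^-1 + 1 - q + q^2
note: V(q) takes 2 values over 2 diagrams, fixing the grouping
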